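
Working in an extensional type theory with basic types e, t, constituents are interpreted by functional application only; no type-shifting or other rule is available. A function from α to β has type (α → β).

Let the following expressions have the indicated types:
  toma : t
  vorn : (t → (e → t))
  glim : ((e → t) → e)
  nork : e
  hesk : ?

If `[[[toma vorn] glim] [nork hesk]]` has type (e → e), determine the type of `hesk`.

(e → (e → (e → e)))

At [[[toma vorn] glim] [nork hesk]] (required: (e → e)): [[toma vorn] glim] is e, which is not a function with range (e → e); hence [nork hesk] is the functor — type (e → (e → e)).
At [nork hesk] (required: (e → (e → e))): nork is e, which is not a function with range (e → (e → e)); hence hesk is the functor — type (e → (e → (e → e))).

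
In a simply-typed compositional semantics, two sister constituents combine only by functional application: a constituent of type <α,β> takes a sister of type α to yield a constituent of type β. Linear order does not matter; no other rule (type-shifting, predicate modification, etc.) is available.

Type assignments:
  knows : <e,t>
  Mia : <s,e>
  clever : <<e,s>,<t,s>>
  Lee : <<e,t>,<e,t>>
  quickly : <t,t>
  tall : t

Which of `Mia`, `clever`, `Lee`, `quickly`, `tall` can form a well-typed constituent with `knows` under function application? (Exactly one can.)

Mia : <s,e> — no; knows wants e, and Mia wants s.
clever : <<e,s>,<t,s>> — no; knows wants e, and clever wants <e,s>.
Lee — combines: Lee : <<e,t>,<e,t>> takes knows : <e,t> as argument, giving <e,t>.
quickly : <t,t> — no; knows wants e, and quickly wants t.
tall : t — no; knows wants e, and tall wants nothing (atomic).

Lee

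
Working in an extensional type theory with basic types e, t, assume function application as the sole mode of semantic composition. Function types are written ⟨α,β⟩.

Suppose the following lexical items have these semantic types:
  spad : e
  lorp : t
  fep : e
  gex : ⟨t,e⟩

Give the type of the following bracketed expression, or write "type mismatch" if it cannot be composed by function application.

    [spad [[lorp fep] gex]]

[lorp fep]: t and e cannot combine by function application — type clash.

type mismatch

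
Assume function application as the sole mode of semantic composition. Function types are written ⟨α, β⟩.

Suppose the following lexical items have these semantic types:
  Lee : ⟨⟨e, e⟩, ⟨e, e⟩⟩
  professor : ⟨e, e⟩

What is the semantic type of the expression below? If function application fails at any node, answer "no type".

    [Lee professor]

[Lee professor]: functor Lee : ⟨⟨e, e⟩, ⟨e, e⟩⟩, argument professor : ⟨e, e⟩; result ⟨e, e⟩.

⟨e, e⟩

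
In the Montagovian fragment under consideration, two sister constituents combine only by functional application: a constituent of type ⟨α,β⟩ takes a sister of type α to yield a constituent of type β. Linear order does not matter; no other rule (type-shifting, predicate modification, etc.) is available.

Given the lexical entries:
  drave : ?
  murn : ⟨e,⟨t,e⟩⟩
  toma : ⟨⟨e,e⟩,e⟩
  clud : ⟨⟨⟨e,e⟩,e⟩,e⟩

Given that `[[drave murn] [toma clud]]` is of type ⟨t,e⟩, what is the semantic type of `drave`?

⟨⟨e,⟨t,e⟩⟩,⟨e,⟨t,e⟩⟩⟩

For [[drave murn] [toma clud]] to have type ⟨t,e⟩ with [toma clud] of type e, [drave murn] must be the function: [drave murn] : ⟨e,⟨t,e⟩⟩.
For [drave murn] to have type ⟨e,⟨t,e⟩⟩ with murn of type ⟨e,⟨t,e⟩⟩, drave must be the function: drave : ⟨⟨e,⟨t,e⟩⟩,⟨e,⟨t,e⟩⟩⟩.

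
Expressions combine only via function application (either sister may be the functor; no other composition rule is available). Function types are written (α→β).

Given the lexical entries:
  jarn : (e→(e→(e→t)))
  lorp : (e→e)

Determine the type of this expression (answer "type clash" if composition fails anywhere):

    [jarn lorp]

At [jarn lorp]: neither (e→(e→(e→t))) nor (e→e) can take the other as argument; the node is ill-typed.

type clash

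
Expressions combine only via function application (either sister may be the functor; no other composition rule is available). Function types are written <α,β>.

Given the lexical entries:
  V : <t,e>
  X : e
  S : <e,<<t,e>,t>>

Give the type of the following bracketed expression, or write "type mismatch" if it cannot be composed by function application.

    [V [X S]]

t

[X S] — S of type <e,<<t,e>,t>> combines with X of type e: type <<t,e>,t>.
[V [X S]] — [X S] of type <<t,e>,t> combines with V of type <t,e>: type t.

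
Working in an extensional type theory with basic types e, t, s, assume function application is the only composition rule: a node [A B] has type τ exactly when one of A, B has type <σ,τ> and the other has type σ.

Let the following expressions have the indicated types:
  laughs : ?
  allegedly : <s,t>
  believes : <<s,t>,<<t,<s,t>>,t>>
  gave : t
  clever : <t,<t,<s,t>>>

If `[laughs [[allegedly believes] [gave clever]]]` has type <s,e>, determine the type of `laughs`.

At [laughs [[allegedly believes] [gave clever]]] (required: <s,e>): [[allegedly believes] [gave clever]] is t, which is not a function with range <s,e>; hence laughs is the functor — type <t,<s,e>>.

<t,<s,e>>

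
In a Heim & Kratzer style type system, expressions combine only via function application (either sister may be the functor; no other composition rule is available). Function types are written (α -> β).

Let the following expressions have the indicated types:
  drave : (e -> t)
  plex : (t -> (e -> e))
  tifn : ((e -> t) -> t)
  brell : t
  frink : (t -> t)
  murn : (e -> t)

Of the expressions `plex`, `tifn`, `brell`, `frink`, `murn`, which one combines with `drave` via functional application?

plex : (t -> (e -> e)) — no; drave wants e, and plex wants t.
tifn — combines: tifn : ((e -> t) -> t) takes drave : (e -> t) as argument, giving t.
brell : t — no; drave wants e, and brell wants nothing (atomic).
frink : (t -> t) — no; drave wants e, and frink wants t.
murn : (e -> t) — no; drave wants e, and murn wants e.

tifn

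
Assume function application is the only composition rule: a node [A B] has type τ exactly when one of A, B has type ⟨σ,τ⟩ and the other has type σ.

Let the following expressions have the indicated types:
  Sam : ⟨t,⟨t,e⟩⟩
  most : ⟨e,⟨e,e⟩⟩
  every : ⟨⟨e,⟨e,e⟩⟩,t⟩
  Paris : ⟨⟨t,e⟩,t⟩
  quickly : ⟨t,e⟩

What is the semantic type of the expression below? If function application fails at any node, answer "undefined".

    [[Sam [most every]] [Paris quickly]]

[most every] — every of type ⟨⟨e,⟨e,e⟩⟩,t⟩ combines with most of type ⟨e,⟨e,e⟩⟩: type t.
[Sam [most every]] — Sam of type ⟨t,⟨t,e⟩⟩ combines with [most every] of type t: type ⟨t,e⟩.
[Paris quickly] — Paris of type ⟨⟨t,e⟩,t⟩ combines with quickly of type ⟨t,e⟩: type t.
[[Sam [most every]] [Paris quickly]] — [Sam [most every]] of type ⟨t,e⟩ combines with [Paris quickly] of type t: type e.

e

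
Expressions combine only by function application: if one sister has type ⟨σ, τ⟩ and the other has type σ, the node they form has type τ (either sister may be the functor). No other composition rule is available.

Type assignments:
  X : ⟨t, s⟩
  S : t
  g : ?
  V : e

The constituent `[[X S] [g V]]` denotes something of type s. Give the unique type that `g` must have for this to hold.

⟨e, ⟨s, s⟩⟩

At [[X S] [g V]] (required: s): [X S] is s, which is not a function with range s; hence [g V] is the functor — type ⟨s, s⟩.
At [g V] (required: ⟨s, s⟩): V is e, which is not a function with range ⟨s, s⟩; hence g is the functor — type ⟨e, ⟨s, s⟩⟩.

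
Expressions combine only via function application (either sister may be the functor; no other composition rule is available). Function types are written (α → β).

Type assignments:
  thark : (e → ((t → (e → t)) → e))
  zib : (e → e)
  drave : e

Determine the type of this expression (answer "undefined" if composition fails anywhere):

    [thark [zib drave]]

[zib drave]: (e → e) applied to e yields e.
[thark [zib drave]]: (e → ((t → (e → t)) → e)) applied to e yields ((t → (e → t)) → e).

((t → (e → t)) → e)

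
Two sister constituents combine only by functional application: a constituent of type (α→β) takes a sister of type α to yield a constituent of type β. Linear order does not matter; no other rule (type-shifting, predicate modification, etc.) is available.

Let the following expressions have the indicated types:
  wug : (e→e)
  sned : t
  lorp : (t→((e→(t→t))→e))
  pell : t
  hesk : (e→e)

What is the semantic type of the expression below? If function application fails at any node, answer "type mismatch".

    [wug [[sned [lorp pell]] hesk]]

[lorp pell]: lorp is (t→((e→(t→t))→e)), pell is t; result ((e→(t→t))→e).
At [sned [lorp pell]]: neither t nor ((e→(t→t))→e) can take the other as argument; the node is ill-typed.

type mismatch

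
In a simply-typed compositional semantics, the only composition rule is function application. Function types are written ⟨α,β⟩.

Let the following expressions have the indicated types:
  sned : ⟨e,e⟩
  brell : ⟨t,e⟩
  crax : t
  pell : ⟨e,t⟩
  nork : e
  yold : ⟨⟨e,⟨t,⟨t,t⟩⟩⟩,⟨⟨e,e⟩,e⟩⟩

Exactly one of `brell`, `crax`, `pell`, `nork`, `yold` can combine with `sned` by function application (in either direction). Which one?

brell : ⟨t,e⟩ — sned needs e; brell needs t; neither fits.
crax : t — sned needs e; crax needs nothing (atomic); neither fits.
pell : ⟨e,t⟩ — sned needs e; pell needs e; neither fits.
nork — combines: sned : ⟨e,e⟩ takes nork : e as argument, giving e.
yold : ⟨⟨e,⟨t,⟨t,t⟩⟩⟩,⟨⟨e,e⟩,e⟩⟩ — sned needs e; yold needs ⟨e,⟨t,⟨t,t⟩⟩⟩; neither fits.

nork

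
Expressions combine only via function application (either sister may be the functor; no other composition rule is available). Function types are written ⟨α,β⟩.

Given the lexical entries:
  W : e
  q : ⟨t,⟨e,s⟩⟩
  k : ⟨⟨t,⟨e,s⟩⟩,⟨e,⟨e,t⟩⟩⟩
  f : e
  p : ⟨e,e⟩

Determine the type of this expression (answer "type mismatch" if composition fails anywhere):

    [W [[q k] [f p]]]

t

At [q k], k : ⟨⟨t,⟨e,s⟩⟩,⟨e,⟨e,t⟩⟩⟩ takes q : ⟨t,⟨e,s⟩⟩, giving ⟨e,⟨e,t⟩⟩.
At [f p], p : ⟨e,e⟩ takes f : e, giving e.
At [[q k] [f p]], [q k] : ⟨e,⟨e,t⟩⟩ takes [f p] : e, giving ⟨e,t⟩.
At [W [[q k] [f p]]], [[q k] [f p]] : ⟨e,t⟩ takes W : e, giving t.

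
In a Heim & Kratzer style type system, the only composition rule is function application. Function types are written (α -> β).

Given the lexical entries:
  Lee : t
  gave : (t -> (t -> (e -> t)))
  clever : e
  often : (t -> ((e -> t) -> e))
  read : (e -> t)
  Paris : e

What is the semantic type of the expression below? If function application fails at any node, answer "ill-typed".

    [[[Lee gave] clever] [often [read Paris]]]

ill-typed

[Lee gave]: (t -> (t -> (e -> t))) applied to t yields (t -> (e -> t)).
[[Lee gave] clever]: (t -> (e -> t)) with e — neither is a function whose domain matches the other; composition fails here.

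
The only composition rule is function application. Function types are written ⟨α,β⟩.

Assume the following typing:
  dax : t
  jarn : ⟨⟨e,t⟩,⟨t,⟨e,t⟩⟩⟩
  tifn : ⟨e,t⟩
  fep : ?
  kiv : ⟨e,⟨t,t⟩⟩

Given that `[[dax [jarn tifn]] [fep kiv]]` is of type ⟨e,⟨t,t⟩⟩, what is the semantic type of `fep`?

At [[dax [jarn tifn]] [fep kiv]] (required: ⟨e,⟨t,t⟩⟩): [dax [jarn tifn]] is ⟨e,t⟩, which is not a function with range ⟨e,⟨t,t⟩⟩; hence [fep kiv] is the functor — type ⟨⟨e,t⟩,⟨e,⟨t,t⟩⟩⟩.
At [fep kiv] (required: ⟨⟨e,t⟩,⟨e,⟨t,t⟩⟩⟩): kiv is ⟨e,⟨t,t⟩⟩, which is not a function with range ⟨⟨e,t⟩,⟨e,⟨t,t⟩⟩⟩; hence fep is the functor — type ⟨⟨e,⟨t,t⟩⟩,⟨⟨e,t⟩,⟨e,⟨t,t⟩⟩⟩⟩.

⟨⟨e,⟨t,t⟩⟩,⟨⟨e,t⟩,⟨e,⟨t,t⟩⟩⟩⟩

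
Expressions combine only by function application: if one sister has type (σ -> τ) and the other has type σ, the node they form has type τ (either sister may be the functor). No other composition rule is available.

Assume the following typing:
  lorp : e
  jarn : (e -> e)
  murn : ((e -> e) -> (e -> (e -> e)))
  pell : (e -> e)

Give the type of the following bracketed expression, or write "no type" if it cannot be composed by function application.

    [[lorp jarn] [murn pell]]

(e -> e)

At [lorp jarn], jarn : (e -> e) takes lorp : e, giving e.
At [murn pell], murn : ((e -> e) -> (e -> (e -> e))) takes pell : (e -> e), giving (e -> (e -> e)).
At [[lorp jarn] [murn pell]], [murn pell] : (e -> (e -> e)) takes [lorp jarn] : e, giving (e -> e).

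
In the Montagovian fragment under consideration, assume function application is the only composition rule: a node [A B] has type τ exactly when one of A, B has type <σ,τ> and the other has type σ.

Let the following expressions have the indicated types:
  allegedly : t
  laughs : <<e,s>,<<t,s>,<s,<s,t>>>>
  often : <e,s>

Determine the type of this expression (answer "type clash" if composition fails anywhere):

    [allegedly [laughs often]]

type clash

[laughs often]: functor laughs : <<e,s>,<<t,s>,<s,<s,t>>>>, argument often : <e,s>; result <<t,s>,<s,<s,t>>>.
[allegedly [laughs often]]: t and <<t,s>,<s,<s,t>>> cannot combine by function application — type clash.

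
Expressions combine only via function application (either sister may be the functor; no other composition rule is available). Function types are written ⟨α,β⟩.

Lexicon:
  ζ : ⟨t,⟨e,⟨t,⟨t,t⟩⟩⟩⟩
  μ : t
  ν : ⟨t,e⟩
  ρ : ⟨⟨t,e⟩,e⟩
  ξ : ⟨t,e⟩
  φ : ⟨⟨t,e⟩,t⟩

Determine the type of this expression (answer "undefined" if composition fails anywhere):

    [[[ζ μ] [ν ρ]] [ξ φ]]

⟨t,t⟩

[ζ μ] — ζ of type ⟨t,⟨e,⟨t,⟨t,t⟩⟩⟩⟩ combines with μ of type t: type ⟨e,⟨t,⟨t,t⟩⟩⟩.
[ν ρ] — ρ of type ⟨⟨t,e⟩,e⟩ combines with ν of type ⟨t,e⟩: type e.
[[ζ μ] [ν ρ]] — [ζ μ] of type ⟨e,⟨t,⟨t,t⟩⟩⟩ combines with [ν ρ] of type e: type ⟨t,⟨t,t⟩⟩.
[ξ φ] — φ of type ⟨⟨t,e⟩,t⟩ combines with ξ of type ⟨t,e⟩: type t.
[[[ζ μ] [ν ρ]] [ξ φ]] — [[ζ μ] [ν ρ]] of type ⟨t,⟨t,t⟩⟩ combines with [ξ φ] of type t: type ⟨t,t⟩.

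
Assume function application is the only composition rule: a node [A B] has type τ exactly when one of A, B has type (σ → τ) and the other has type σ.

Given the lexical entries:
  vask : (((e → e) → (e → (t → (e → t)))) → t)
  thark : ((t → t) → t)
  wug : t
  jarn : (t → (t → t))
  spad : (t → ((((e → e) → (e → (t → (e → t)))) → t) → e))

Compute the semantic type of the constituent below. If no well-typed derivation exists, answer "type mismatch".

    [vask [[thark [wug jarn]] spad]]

e

[wug jarn]: (t → (t → t)) applied to t yields (t → t).
[thark [wug jarn]]: ((t → t) → t) applied to (t → t) yields t.
[[thark [wug jarn]] spad]: (t → ((((e → e) → (e → (t → (e → t)))) → t) → e)) applied to t yields ((((e → e) → (e → (t → (e → t)))) → t) → e).
[vask [[thark [wug jarn]] spad]]: ((((e → e) → (e → (t → (e → t)))) → t) → e) applied to (((e → e) → (e → (t → (e → t)))) → t) yields e.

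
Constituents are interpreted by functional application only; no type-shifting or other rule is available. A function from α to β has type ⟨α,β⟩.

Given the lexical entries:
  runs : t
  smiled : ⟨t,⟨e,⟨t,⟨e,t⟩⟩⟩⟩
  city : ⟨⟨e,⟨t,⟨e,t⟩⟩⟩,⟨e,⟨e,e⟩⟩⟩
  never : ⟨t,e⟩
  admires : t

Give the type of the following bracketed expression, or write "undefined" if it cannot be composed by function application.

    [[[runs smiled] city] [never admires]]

[runs smiled]: smiled is ⟨t,⟨e,⟨t,⟨e,t⟩⟩⟩⟩, runs is t; result ⟨e,⟨t,⟨e,t⟩⟩⟩.
[[runs smiled] city]: city is ⟨⟨e,⟨t,⟨e,t⟩⟩⟩,⟨e,⟨e,e⟩⟩⟩, [runs smiled] is ⟨e,⟨t,⟨e,t⟩⟩⟩; result ⟨e,⟨e,e⟩⟩.
[never admires]: never is ⟨t,e⟩, admires is t; result e.
[[[runs smiled] city] [never admires]]: [[runs smiled] city] is ⟨e,⟨e,e⟩⟩, [never admires] is e; result ⟨e,e⟩.

⟨e,e⟩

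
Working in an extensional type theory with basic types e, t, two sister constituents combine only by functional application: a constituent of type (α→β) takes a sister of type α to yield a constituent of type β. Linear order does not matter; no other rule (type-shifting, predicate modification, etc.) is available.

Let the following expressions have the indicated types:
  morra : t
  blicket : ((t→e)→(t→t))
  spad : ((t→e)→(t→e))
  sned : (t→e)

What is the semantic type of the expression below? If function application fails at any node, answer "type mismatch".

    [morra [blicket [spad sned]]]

[spad sned]: functor spad : ((t→e)→(t→e)), argument sned : (t→e); result (t→e).
[blicket [spad sned]]: functor blicket : ((t→e)→(t→t)), argument [spad sned] : (t→e); result (t→t).
[morra [blicket [spad sned]]]: functor [blicket [spad sned]] : (t→t), argument morra : t; result t.

t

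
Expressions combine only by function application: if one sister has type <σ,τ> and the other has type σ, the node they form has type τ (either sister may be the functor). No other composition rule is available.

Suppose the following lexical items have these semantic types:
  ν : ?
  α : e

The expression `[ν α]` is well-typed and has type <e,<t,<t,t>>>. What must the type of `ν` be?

<e,<e,<t,<t,t>>>>

For [ν α] to have type <e,<t,<t,t>>> with α of type e, ν must be the function: ν : <e,<e,<t,<t,t>>>>.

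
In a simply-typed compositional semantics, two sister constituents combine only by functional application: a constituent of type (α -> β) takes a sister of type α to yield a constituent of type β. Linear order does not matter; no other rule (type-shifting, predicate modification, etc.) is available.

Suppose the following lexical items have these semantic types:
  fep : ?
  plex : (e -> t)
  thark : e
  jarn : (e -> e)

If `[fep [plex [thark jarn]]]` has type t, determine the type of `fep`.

(t -> t)

At [fep [plex [thark jarn]]] (required: t): [plex [thark jarn]] is t, which is not a function with range t; hence fep is the functor — type (t -> t).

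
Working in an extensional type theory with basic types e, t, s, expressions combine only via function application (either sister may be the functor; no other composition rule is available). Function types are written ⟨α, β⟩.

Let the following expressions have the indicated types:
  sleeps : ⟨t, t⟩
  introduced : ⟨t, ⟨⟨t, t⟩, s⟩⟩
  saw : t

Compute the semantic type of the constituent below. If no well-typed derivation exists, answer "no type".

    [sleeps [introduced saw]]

At [introduced saw], introduced : ⟨t, ⟨⟨t, t⟩, s⟩⟩ takes saw : t, giving ⟨⟨t, t⟩, s⟩.
At [sleeps [introduced saw]], [introduced saw] : ⟨⟨t, t⟩, s⟩ takes sleeps : ⟨t, t⟩, giving s.

s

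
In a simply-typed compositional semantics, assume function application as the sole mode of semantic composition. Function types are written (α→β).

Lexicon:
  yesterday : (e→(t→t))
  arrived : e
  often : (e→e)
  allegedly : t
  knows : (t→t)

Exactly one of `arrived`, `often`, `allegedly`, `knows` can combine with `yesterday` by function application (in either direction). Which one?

arrived — combines: yesterday : (e→(t→t)) takes arrived : e as argument, giving (t→t).
often : (e→e) — neither side's domain matches the other.
allegedly : t — neither side's domain matches the other.
knows : (t→t) — neither side's domain matches the other.

arrived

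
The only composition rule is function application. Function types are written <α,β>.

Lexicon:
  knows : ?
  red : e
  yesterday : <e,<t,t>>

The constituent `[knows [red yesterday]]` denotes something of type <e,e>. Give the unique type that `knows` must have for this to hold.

[knows [red yesterday]] must have type <e,e>. The sister [red yesterday] has type <t,t>; that is not a function onto <e,e>, so knows must be the functor, of type <<t,t>,<e,e>>.

<<t,t>,<e,e>>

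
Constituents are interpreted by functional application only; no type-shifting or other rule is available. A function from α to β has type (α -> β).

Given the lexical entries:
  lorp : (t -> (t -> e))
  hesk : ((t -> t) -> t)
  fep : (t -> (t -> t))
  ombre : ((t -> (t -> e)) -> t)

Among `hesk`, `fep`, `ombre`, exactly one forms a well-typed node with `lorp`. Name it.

ombre

hesk : ((t -> t) -> t) — no; lorp wants t, and hesk wants (t -> t).
fep : (t -> (t -> t)) — no; lorp wants t, and fep wants t.
ombre — combines: ombre : ((t -> (t -> e)) -> t) takes lorp : (t -> (t -> e)) as argument, giving t.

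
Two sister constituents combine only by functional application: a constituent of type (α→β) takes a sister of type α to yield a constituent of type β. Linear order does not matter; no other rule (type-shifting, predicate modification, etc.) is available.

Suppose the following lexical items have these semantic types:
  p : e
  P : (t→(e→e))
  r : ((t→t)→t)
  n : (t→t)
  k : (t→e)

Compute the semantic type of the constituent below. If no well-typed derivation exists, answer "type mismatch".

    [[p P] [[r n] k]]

[p P]: e with (t→(e→e)) — neither is a function whose domain matches the other; composition fails here.

type mismatch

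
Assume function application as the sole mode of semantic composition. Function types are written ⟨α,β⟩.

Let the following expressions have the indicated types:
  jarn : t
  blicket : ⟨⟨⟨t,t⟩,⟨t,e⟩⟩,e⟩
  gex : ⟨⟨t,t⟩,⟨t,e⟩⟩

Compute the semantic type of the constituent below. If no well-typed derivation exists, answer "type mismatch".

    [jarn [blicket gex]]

[blicket gex]: ⟨⟨⟨t,t⟩,⟨t,e⟩⟩,e⟩ applied to ⟨⟨t,t⟩,⟨t,e⟩⟩ yields e.
[jarn [blicket gex]]: t and e cannot combine by function application — type clash.

type mismatch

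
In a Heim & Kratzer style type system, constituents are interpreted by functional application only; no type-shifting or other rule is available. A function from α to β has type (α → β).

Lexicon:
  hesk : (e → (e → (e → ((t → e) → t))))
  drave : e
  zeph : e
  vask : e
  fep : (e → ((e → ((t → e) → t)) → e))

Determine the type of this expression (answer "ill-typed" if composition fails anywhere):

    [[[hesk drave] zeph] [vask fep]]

[hesk drave]: functor hesk : (e → (e → (e → ((t → e) → t)))), argument drave : e; result (e → (e → ((t → e) → t))).
[[hesk drave] zeph]: functor [hesk drave] : (e → (e → ((t → e) → t))), argument zeph : e; result (e → ((t → e) → t)).
[vask fep]: functor fep : (e → ((e → ((t → e) → t)) → e)), argument vask : e; result ((e → ((t → e) → t)) → e).
[[[hesk drave] zeph] [vask fep]]: functor [vask fep] : ((e → ((t → e) → t)) → e), argument [[hesk drave] zeph] : (e → ((t → e) → t)); result e.

e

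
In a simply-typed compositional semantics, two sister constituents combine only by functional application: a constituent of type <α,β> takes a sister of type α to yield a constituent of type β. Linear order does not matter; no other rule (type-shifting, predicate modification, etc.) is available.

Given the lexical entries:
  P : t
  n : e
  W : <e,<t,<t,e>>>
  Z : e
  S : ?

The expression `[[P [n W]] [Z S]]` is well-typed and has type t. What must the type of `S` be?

<e,<<t,e>,t>>

At [[P [n W]] [Z S]] (required: t): [P [n W]] is <t,e>, which is not a function with range t; hence [Z S] is the functor — type <<t,e>,t>.
At [Z S] (required: <<t,e>,t>): Z is e, which is not a function with range <<t,e>,t>; hence S is the functor — type <e,<<t,e>,t>>.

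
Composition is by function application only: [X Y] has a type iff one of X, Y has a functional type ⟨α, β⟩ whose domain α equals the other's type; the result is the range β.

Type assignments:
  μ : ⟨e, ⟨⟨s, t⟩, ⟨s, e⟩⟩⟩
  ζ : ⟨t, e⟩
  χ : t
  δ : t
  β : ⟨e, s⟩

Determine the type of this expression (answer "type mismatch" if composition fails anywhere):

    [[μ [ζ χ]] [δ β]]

[ζ χ]: ⟨t, e⟩ applied to t yields e.
[μ [ζ χ]]: ⟨e, ⟨⟨s, t⟩, ⟨s, e⟩⟩⟩ applied to e yields ⟨⟨s, t⟩, ⟨s, e⟩⟩.
[δ β]: t with ⟨e, s⟩ — neither is a function whose domain matches the other; composition fails here.

type mismatch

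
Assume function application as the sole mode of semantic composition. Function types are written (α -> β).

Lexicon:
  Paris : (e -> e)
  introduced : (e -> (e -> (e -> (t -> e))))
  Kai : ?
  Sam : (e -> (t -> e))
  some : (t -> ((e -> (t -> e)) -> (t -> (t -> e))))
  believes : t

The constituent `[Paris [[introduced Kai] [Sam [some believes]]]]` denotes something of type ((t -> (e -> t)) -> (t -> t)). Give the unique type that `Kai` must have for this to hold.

[Paris [[introduced Kai] [Sam [some believes]]]] must have type ((t -> (e -> t)) -> (t -> t)). The sister Paris has type (e -> e); that is not a function onto ((t -> (e -> t)) -> (t -> t)), so [[introduced Kai] [Sam [some believes]]] must be the functor, of type ((e -> e) -> ((t -> (e -> t)) -> (t -> t))).
[[introduced Kai] [Sam [some believes]]] must have type ((e -> e) -> ((t -> (e -> t)) -> (t -> t))). The sister [Sam [some believes]] has type (t -> (t -> e)); that is not a function onto ((e -> e) -> ((t -> (e -> t)) -> (t -> t))), so [introduced Kai] must be the functor, of type ((t -> (t -> e)) -> ((e -> e) -> ((t -> (e -> t)) -> (t -> t)))).
[introduced Kai] must have type ((t -> (t -> e)) -> ((e -> e) -> ((t -> (e -> t)) -> (t -> t)))). The sister introduced has type (e -> (e -> (e -> (t -> e)))); that is not a function onto ((t -> (t -> e)) -> ((e -> e) -> ((t -> (e -> t)) -> (t -> t)))), so Kai must be the functor, of type ((e -> (e -> (e -> (t -> e)))) -> ((t -> (t -> e)) -> ((e -> e) -> ((t -> (e -> t)) -> (t -> t))))).

((e -> (e -> (e -> (t -> e)))) -> ((t -> (t -> e)) -> ((e -> e) -> ((t -> (e -> t)) -> (t -> t)))))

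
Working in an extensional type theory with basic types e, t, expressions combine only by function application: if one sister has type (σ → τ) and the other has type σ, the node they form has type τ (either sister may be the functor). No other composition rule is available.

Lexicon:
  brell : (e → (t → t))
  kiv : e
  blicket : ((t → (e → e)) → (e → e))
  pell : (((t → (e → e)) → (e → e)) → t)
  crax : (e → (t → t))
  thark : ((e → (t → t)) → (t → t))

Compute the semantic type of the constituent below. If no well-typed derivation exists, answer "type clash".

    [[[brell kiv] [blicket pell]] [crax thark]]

t

[brell kiv]: (e → (t → t)) applied to e yields (t → t).
[blicket pell]: (((t → (e → e)) → (e → e)) → t) applied to ((t → (e → e)) → (e → e)) yields t.
[[brell kiv] [blicket pell]]: (t → t) applied to t yields t.
[crax thark]: ((e → (t → t)) → (t → t)) applied to (e → (t → t)) yields (t → t).
[[[brell kiv] [blicket pell]] [crax thark]]: (t → t) applied to t yields t.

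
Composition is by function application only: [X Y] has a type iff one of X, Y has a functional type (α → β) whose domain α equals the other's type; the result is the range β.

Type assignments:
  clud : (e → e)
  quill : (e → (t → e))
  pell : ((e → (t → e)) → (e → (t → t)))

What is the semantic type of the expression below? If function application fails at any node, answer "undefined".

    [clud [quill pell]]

[quill pell]: functor pell : ((e → (t → e)) → (e → (t → t))), argument quill : (e → (t → e)); result (e → (t → t)).
[clud [quill pell]]: (e → e) with (e → (t → t)) — neither is a function whose domain matches the other; composition fails here.

undefined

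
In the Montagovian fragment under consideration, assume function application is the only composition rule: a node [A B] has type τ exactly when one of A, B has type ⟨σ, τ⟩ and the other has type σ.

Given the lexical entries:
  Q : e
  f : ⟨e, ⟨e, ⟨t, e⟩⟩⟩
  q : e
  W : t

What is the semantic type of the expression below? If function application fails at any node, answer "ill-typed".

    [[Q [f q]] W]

e

[f q]: functor f : ⟨e, ⟨e, ⟨t, e⟩⟩⟩, argument q : e; result ⟨e, ⟨t, e⟩⟩.
[Q [f q]]: functor [f q] : ⟨e, ⟨t, e⟩⟩, argument Q : e; result ⟨t, e⟩.
[[Q [f q]] W]: functor [Q [f q]] : ⟨t, e⟩, argument W : t; result e.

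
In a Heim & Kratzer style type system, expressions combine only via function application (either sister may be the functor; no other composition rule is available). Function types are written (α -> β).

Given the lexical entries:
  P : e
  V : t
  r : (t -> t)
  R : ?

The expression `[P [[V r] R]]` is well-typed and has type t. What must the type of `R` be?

(t -> (e -> t))

At [P [[V r] R]] (required: t): P is e, which is not a function with range t; hence [[V r] R] is the functor — type (e -> t).
At [[V r] R] (required: (e -> t)): [V r] is t, which is not a function with range (e -> t); hence R is the functor — type (t -> (e -> t)).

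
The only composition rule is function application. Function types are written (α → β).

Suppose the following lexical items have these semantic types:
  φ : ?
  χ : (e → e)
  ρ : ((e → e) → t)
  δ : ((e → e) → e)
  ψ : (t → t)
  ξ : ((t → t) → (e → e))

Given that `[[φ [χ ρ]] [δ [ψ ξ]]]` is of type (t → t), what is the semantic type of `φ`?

(t → (e → (t → t)))

For [[φ [χ ρ]] [δ [ψ ξ]]] to have type (t → t) with [δ [ψ ξ]] of type e, [φ [χ ρ]] must be the function: [φ [χ ρ]] : (e → (t → t)).
For [φ [χ ρ]] to have type (e → (t → t)) with [χ ρ] of type t, φ must be the function: φ : (t → (e → (t → t))).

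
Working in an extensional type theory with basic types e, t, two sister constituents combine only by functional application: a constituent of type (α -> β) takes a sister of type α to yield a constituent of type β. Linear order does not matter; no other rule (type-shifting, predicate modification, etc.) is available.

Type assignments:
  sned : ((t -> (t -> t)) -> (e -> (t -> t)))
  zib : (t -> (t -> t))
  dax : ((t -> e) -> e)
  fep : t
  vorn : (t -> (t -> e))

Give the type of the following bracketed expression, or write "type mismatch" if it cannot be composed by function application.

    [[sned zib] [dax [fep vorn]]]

(t -> t)

[sned zib]: functor sned : ((t -> (t -> t)) -> (e -> (t -> t))), argument zib : (t -> (t -> t)); result (e -> (t -> t)).
[fep vorn]: functor vorn : (t -> (t -> e)), argument fep : t; result (t -> e).
[dax [fep vorn]]: functor dax : ((t -> e) -> e), argument [fep vorn] : (t -> e); result e.
[[sned zib] [dax [fep vorn]]]: functor [sned zib] : (e -> (t -> t)), argument [dax [fep vorn]] : e; result (t -> t).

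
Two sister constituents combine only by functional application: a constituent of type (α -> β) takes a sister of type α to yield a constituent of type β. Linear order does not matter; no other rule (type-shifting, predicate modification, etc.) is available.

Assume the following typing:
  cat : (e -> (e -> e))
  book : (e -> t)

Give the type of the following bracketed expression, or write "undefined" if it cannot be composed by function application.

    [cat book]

[cat book]: (e -> (e -> e)) and (e -> t) cannot combine by function application — type clash.

undefined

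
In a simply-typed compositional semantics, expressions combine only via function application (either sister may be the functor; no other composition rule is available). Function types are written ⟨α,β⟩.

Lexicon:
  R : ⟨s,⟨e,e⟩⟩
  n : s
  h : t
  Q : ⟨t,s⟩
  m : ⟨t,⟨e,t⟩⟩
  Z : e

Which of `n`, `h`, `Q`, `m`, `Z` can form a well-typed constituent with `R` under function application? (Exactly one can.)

n — combines: R : ⟨s,⟨e,e⟩⟩ takes n : s as argument, giving ⟨e,e⟩.
h : t — R needs s; h needs nothing (atomic); neither fits.
Q : ⟨t,s⟩ — R needs s; Q needs t; neither fits.
m : ⟨t,⟨e,t⟩⟩ — R needs s; m needs t; neither fits.
Z : e — R needs s; Z needs nothing (atomic); neither fits.

n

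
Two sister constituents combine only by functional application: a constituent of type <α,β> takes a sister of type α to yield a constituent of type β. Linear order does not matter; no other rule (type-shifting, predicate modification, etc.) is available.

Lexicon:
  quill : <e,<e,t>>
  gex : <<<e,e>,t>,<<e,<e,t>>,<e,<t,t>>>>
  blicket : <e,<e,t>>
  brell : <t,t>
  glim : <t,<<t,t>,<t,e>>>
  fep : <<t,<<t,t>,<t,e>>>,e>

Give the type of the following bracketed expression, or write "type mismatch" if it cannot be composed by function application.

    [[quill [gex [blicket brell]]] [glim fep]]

type mismatch

[blicket brell]: <e,<e,t>> and <t,t> cannot combine by function application — type clash.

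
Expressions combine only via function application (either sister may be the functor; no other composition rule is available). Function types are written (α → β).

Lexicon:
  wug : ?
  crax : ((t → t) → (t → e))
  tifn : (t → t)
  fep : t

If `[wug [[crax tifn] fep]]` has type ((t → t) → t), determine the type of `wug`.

(e → ((t → t) → t))

[wug [[crax tifn] fep]] is required to be ((t → t) → t). [[crax tifn] fep] : e cannot yield ((t → t) → t) as functor, so wug : (e → ((t → t) → t)).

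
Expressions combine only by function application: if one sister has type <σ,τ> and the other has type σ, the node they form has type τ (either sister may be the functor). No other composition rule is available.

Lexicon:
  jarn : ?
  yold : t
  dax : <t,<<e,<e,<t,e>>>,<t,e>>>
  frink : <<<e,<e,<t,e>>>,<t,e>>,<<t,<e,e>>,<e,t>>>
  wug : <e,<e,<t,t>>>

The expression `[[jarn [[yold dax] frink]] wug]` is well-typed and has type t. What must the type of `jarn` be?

<<<t,<e,e>>,<e,t>>,<<e,<e,<t,t>>>,t>>

[[jarn [[yold dax] frink]] wug] must have type t. The sister wug has type <e,<e,<t,t>>>; that is not a function onto t, so [jarn [[yold dax] frink]] must be the functor, of type <<e,<e,<t,t>>>,t>.
[jarn [[yold dax] frink]] must have type <<e,<e,<t,t>>>,t>. The sister [[yold dax] frink] has type <<t,<e,e>>,<e,t>>; that is not a function onto <<e,<e,<t,t>>>,t>, so jarn must be the functor, of type <<<t,<e,e>>,<e,t>>,<<e,<e,<t,t>>>,t>>.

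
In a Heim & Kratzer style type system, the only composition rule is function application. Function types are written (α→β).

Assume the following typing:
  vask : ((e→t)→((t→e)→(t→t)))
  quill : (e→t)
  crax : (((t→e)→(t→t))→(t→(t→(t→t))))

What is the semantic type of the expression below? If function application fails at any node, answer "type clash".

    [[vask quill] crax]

[vask quill]: ((e→t)→((t→e)→(t→t))) applied to (e→t) yields ((t→e)→(t→t)).
[[vask quill] crax]: (((t→e)→(t→t))→(t→(t→(t→t)))) applied to ((t→e)→(t→t)) yields (t→(t→(t→t))).

(t→(t→(t→t)))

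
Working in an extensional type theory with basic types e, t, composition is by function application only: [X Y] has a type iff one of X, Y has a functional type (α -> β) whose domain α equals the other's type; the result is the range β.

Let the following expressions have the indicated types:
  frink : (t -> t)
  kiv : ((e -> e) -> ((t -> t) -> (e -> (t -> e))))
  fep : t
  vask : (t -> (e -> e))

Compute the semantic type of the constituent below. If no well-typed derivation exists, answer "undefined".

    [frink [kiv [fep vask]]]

(e -> (t -> e))

[fep vask]: (t -> (e -> e)) applied to t yields (e -> e).
[kiv [fep vask]]: ((e -> e) -> ((t -> t) -> (e -> (t -> e)))) applied to (e -> e) yields ((t -> t) -> (e -> (t -> e))).
[frink [kiv [fep vask]]]: ((t -> t) -> (e -> (t -> e))) applied to (t -> t) yields (e -> (t -> e)).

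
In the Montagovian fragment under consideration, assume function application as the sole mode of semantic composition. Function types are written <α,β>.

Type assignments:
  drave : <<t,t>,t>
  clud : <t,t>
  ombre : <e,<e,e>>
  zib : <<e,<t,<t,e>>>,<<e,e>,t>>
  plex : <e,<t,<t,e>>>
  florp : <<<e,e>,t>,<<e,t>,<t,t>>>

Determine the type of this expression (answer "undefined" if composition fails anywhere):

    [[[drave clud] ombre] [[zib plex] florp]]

undefined

[drave clud] — drave of type <<t,t>,t> combines with clud of type <t,t>: type t.
[[drave clud] ombre]: t with <e,<e,e>> — neither is a function whose domain matches the other; composition fails here.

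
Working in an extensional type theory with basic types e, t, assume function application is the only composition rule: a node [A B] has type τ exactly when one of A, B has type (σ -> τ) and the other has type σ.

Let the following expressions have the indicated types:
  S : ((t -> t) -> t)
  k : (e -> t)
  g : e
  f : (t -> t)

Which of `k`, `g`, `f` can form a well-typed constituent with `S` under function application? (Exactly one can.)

f

k : (e -> t) — does not combine with S.
g : e — does not combine with S.
f — combines: S : ((t -> t) -> t) takes f : (t -> t) as argument, giving t.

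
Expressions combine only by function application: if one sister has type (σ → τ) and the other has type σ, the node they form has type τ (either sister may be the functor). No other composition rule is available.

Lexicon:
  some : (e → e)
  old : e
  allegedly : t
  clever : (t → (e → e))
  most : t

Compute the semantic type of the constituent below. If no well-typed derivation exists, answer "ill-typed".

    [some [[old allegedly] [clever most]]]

ill-typed

[old allegedly]: e and t cannot combine by function application — type clash.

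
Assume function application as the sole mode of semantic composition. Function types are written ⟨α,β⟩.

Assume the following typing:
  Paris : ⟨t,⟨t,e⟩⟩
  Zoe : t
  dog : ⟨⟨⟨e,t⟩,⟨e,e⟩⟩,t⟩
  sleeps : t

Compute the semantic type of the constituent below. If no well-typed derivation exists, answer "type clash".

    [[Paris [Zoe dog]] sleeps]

type clash

[Zoe dog]: t and ⟨⟨⟨e,t⟩,⟨e,e⟩⟩,t⟩ cannot combine by function application — type clash.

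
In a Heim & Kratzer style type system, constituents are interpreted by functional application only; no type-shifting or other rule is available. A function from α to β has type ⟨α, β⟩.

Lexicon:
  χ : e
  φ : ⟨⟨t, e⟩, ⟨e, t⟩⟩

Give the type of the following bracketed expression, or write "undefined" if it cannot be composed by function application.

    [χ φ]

undefined

At [χ φ]: neither e nor ⟨⟨t, e⟩, ⟨e, t⟩⟩ can take the other as argument; the node is ill-typed.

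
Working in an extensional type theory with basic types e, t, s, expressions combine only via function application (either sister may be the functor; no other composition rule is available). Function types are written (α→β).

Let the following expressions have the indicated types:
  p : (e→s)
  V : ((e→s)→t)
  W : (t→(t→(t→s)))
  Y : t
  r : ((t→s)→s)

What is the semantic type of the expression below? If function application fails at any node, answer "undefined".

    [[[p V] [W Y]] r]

s

[p V] — V of type ((e→s)→t) combines with p of type (e→s): type t.
[W Y] — W of type (t→(t→(t→s))) combines with Y of type t: type (t→(t→s)).
[[p V] [W Y]] — [W Y] of type (t→(t→s)) combines with [p V] of type t: type (t→s).
[[[p V] [W Y]] r] — r of type ((t→s)→s) combines with [[p V] [W Y]] of type (t→s): type s.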